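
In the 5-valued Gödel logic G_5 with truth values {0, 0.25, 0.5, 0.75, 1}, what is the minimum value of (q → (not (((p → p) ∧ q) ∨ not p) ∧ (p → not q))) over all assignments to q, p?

The minimum is attained at q = 0.25, p = 0:
  (p → p): 0 ≤ 0, so result = 1
  ((p → p) ∧ q) = min(1, 0.25) = 0.25
  not p: Gödel ¬ of 0 = 1 (operand is 0)
  (((p → p) ∧ q) ∨ not p) = max(0.25, 1) = 1
  not (((p → p) ∧ q) ∨ not p): Gödel ¬ of 1 = 0 (operand ≠ 0)
  not q: Gödel ¬ of 0.25 = 0 (operand ≠ 0)
  (p → not q): 0 ≤ 0, so result = 1
  (not (((p → p) ∧ q) ∨ not p) ∧ (p → not q)) = min(0, 1) = 0
  (q → (not (((p → p) ∧ q) ∨ not p) ∧ (p → not q))): 0.25 > 0, so result = 0
Checking all 25 assignments confirms none give a value below 0.00.

0.00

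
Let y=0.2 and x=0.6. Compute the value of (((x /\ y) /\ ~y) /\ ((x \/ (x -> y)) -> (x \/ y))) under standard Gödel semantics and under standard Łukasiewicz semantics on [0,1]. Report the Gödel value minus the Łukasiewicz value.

-0.20

Gödel evaluation:
  (x /\ y) = min(0.6, 0.2) = 0.2
  ~y: Gödel ¬ of 0.2 = 0 (operand ≠ 0)
  ((x /\ y) /\ ~y) = min(0.2, 0) = 0
  (x -> y): 0.6 > 0.2, so result = 0.2
  (x \/ (x -> y)) = max(0.6, 0.2) = 0.6
  (x \/ y) = max(0.6, 0.2) = 0.6
  ((x \/ (x -> y)) -> (x \/ y)): 0.6 ≤ 0.6, so result = 1
  (((x /\ y) /\ ~y) /\ ((x \/ (x -> y)) -> (x \/ y))) = min(0, 1) = 0
  Gödel value = 0
Łukasiewicz evaluation:
  (x /\ y) = min(0.6, 0.2) = 0.2
  ~y: Łukasiewicz ¬ gives 1 − 0.2 = 0.8
  ((x /\ y) /\ ~y) = min(0.2, 0.8) = 0.2
  (x -> y): min(1, 1 − 0.6 + 0.2) = 0.6
  (x \/ (x -> y)) = max(0.6, 0.6) = 0.6
  (x \/ y) = max(0.6, 0.2) = 0.6
  ((x \/ (x -> y)) -> (x \/ y)): min(1, 1 − 0.6 + 0.6) = 1
  (((x /\ y) /\ ~y) /\ ((x \/ (x -> y)) -> (x \/ y))) = min(0.2, 1) = 0.2
  Łukasiewicz value = 0.2
Difference: 0 − 0.2 = -0.20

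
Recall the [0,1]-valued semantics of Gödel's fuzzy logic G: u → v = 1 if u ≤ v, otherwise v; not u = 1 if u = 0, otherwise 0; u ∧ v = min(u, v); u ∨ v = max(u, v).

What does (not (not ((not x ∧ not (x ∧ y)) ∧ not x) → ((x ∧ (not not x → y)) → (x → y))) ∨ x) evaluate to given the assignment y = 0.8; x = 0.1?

not x: Gödel ¬ of 0.1 = 0 (operand ≠ 0)
(x ∧ y) = min(0.1, 0.8) = 0.1
not (x ∧ y): Gödel ¬ of 0.1 = 0 (operand ≠ 0)
(not x ∧ not (x ∧ y)) = min(0, 0) = 0
not x: Gödel ¬ of 0.1 = 0 (operand ≠ 0)
((not x ∧ not (x ∧ y)) ∧ not x) = min(0, 0) = 0
not ((not x ∧ not (x ∧ y)) ∧ not x): Gödel ¬ of 0 = 1 (operand is 0)
not x: Gödel ¬ of 0.1 = 0 (operand ≠ 0)
not not x: Gödel ¬ of 0 = 1 (operand is 0)
(not not x → y): 1 > 0.8, so result = 0.8
(x ∧ (not not x → y)) = min(0.1, 0.8) = 0.1
(x → y): 0.1 ≤ 0.8, so result = 1
((x ∧ (not not x → y)) → (x → y)): 0.1 ≤ 1, so result = 1
(not ((not x ∧ not (x ∧ y)) ∧ not x) → ((x ∧ (not not x → y)) → (x → y))): 1 ≤ 1, so result = 1
not (not ((not x ∧ not (x ∧ y)) ∧ not x) → ((x ∧ (not not x → y)) → (x → y))): Gödel ¬ of 1 = 0 (operand ≠ 0)
(not (not ((not x ∧ not (x ∧ y)) ∧ not x) → ((x ∧ (not not x → y)) → (x → y))) ∨ x) = max(0, 0.1) = 0.1

0.10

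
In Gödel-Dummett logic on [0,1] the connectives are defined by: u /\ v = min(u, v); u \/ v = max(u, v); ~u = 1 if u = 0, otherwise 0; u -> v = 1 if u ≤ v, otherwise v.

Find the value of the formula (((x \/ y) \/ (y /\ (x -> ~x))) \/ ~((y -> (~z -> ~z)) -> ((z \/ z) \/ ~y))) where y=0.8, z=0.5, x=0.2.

0.80

(x \/ y) = max(0.2, 0.8) = 0.8
~x: Gödel ¬ of 0.2 = 0 (operand ≠ 0)
(x -> ~x): 0.2 > 0, so result = 0
(y /\ (x -> ~x)) = min(0.8, 0) = 0
((x \/ y) \/ (y /\ (x -> ~x))) = max(0.8, 0) = 0.8
~z: Gödel ¬ of 0.5 = 0 (operand ≠ 0)
~z: Gödel ¬ of 0.5 = 0 (operand ≠ 0)
(~z -> ~z): 0 ≤ 0, so result = 1
(y -> (~z -> ~z)): 0.8 ≤ 1, so result = 1
(z \/ z) = max(0.5, 0.5) = 0.5
~y: Gödel ¬ of 0.8 = 0 (operand ≠ 0)
((z \/ z) \/ ~y) = max(0.5, 0) = 0.5
((y -> (~z -> ~z)) -> ((z \/ z) \/ ~y)): 1 > 0.5, so result = 0.5
~((y -> (~z -> ~z)) -> ((z \/ z) \/ ~y)): Gödel ¬ of 0.5 = 0 (operand ≠ 0)
(((x \/ y) \/ (y /\ (x -> ~x))) \/ ~((y -> (~z -> ~z)) -> ((z \/ z) \/ ~y))) = max(0.8, 0) = 0.8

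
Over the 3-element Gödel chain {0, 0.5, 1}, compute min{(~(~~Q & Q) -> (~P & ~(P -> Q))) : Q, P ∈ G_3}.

The minimum is attained at Q = 0, P = 0:
  ~Q: Gödel ¬ of 0 = 1 (operand is 0)
  ~~Q: Gödel ¬ of 1 = 0 (operand ≠ 0)
  (~~Q & Q) = min(0, 0) = 0
  ~(~~Q & Q): Gödel ¬ of 0 = 1 (operand is 0)
  ~P: Gödel ¬ of 0 = 1 (operand is 0)
  (P -> Q): 0 ≤ 0, so result = 1
  ~(P -> Q): Gödel ¬ of 1 = 0 (operand ≠ 0)
  (~P & ~(P -> Q)) = min(1, 0) = 0
  (~(~~Q & Q) -> (~P & ~(P -> Q))): 1 > 0, so result = 0
Checking all 9 assignments confirms none give a value below 0.00.

0.00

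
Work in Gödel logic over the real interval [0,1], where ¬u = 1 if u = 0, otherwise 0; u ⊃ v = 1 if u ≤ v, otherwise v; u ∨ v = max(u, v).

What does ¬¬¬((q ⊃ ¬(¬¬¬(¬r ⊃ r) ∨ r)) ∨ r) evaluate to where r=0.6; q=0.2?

0.00

¬r: Gödel ¬ of 0.6 = 0 (operand ≠ 0)
(¬r ⊃ r): 0 ≤ 0.6, so result = 1
¬(¬r ⊃ r): Gödel ¬ of 1 = 0 (operand ≠ 0)
¬¬(¬r ⊃ r): Gödel ¬ of 0 = 1 (operand is 0)
¬¬¬(¬r ⊃ r): Gödel ¬ of 1 = 0 (operand ≠ 0)
(¬¬¬(¬r ⊃ r) ∨ r) = max(0, 0.6) = 0.6
¬(¬¬¬(¬r ⊃ r) ∨ r): Gödel ¬ of 0.6 = 0 (operand ≠ 0)
(q ⊃ ¬(¬¬¬(¬r ⊃ r) ∨ r)): 0.2 > 0, so result = 0
((q ⊃ ¬(¬¬¬(¬r ⊃ r) ∨ r)) ∨ r) = max(0, 0.6) = 0.6
¬((q ⊃ ¬(¬¬¬(¬r ⊃ r) ∨ r)) ∨ r): Gödel ¬ of 0.6 = 0 (operand ≠ 0)
¬¬((q ⊃ ¬(¬¬¬(¬r ⊃ r) ∨ r)) ∨ r): Gödel ¬ of 0 = 1 (operand is 0)
¬¬¬((q ⊃ ¬(¬¬¬(¬r ⊃ r) ∨ r)) ∨ r): Gödel ¬ of 1 = 0 (operand ≠ 0)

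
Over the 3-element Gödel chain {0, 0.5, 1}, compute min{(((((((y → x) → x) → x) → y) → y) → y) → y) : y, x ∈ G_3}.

0.50

The minimum is attained at y = 0.5, x = 0:
  (y → x): 0.5 > 0, so result = 0
  ((y → x) → x): 0 ≤ 0, so result = 1
  (((y → x) → x) → x): 1 > 0, so result = 0
  ((((y → x) → x) → x) → y): 0 ≤ 0.5, so result = 1
  (((((y → x) → x) → x) → y) → y): 1 > 0.5, so result = 0.5
  ((((((y → x) → x) → x) → y) → y) → y): 0.5 ≤ 0.5, so result = 1
  (((((((y → x) → x) → x) → y) → y) → y) → y): 1 > 0.5, so result = 0.5
Checking all 9 assignments confirms none give a value below 0.50.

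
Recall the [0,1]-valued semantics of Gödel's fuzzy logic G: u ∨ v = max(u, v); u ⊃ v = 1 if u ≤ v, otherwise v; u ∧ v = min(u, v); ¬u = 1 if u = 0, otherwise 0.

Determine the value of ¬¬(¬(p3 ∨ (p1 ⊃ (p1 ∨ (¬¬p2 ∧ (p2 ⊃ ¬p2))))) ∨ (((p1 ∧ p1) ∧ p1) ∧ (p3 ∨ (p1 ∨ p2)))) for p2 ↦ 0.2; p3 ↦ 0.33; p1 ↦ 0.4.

¬p2: Gödel ¬ of 0.2 = 0 (operand ≠ 0)
¬¬p2: Gödel ¬ of 0 = 1 (operand is 0)
¬p2: Gödel ¬ of 0.2 = 0 (operand ≠ 0)
(p2 ⊃ ¬p2): 0.2 > 0, so result = 0
(¬¬p2 ∧ (p2 ⊃ ¬p2)) = min(1, 0) = 0
(p1 ∨ (¬¬p2 ∧ (p2 ⊃ ¬p2))) = max(0.4, 0) = 0.4
(p1 ⊃ (p1 ∨ (¬¬p2 ∧ (p2 ⊃ ¬p2)))): 0.4 ≤ 0.4, so result = 1
(p3 ∨ (p1 ⊃ (p1 ∨ (¬¬p2 ∧ (p2 ⊃ ¬p2))))) = max(0.33, 1) = 1
¬(p3 ∨ (p1 ⊃ (p1 ∨ (¬¬p2 ∧ (p2 ⊃ ¬p2))))): Gödel ¬ of 1 = 0 (operand ≠ 0)
(p1 ∧ p1) = min(0.4, 0.4) = 0.4
((p1 ∧ p1) ∧ p1) = min(0.4, 0.4) = 0.4
(p1 ∨ p2) = max(0.4, 0.2) = 0.4
(p3 ∨ (p1 ∨ p2)) = max(0.33, 0.4) = 0.4
(((p1 ∧ p1) ∧ p1) ∧ (p3 ∨ (p1 ∨ p2))) = min(0.4, 0.4) = 0.4
(¬(p3 ∨ (p1 ⊃ (p1 ∨ (¬¬p2 ∧ (p2 ⊃ ¬p2))))) ∨ (((p1 ∧ p1) ∧ p1) ∧ (p3 ∨ (p1 ∨ p2)))) = max(0, 0.4) = 0.4
¬(¬(p3 ∨ (p1 ⊃ (p1 ∨ (¬¬p2 ∧ (p2 ⊃ ¬p2))))) ∨ (((p1 ∧ p1) ∧ p1) ∧ (p3 ∨ (p1 ∨ p2)))): Gödel ¬ of 0.4 = 0 (operand ≠ 0)
¬¬(¬(p3 ∨ (p1 ⊃ (p1 ∨ (¬¬p2 ∧ (p2 ⊃ ¬p2))))) ∨ (((p1 ∧ p1) ∧ p1) ∧ (p3 ∨ (p1 ∨ p2)))): Gödel ¬ of 0 = 1 (operand is 0)

1.00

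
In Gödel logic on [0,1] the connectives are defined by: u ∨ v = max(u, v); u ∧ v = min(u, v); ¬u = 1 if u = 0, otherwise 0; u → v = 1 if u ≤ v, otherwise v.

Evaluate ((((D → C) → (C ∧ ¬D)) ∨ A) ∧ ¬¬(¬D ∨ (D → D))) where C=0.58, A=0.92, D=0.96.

0.92

(D → C): 0.96 > 0.58, so result = 0.58
¬D: Gödel ¬ of 0.96 = 0 (operand ≠ 0)
(C ∧ ¬D) = min(0.58, 0) = 0
((D → C) → (C ∧ ¬D)): 0.58 > 0, so result = 0
(((D → C) → (C ∧ ¬D)) ∨ A) = max(0, 0.92) = 0.92
¬D: Gödel ¬ of 0.96 = 0 (operand ≠ 0)
(D → D): 0.96 ≤ 0.96, so result = 1
(¬D ∨ (D → D)) = max(0, 1) = 1
¬(¬D ∨ (D → D)): Gödel ¬ of 1 = 0 (operand ≠ 0)
¬¬(¬D ∨ (D → D)): Gödel ¬ of 0 = 1 (operand is 0)
((((D → C) → (C ∧ ¬D)) ∨ A) ∧ ¬¬(¬D ∨ (D → D))) = min(0.92, 1) = 0.92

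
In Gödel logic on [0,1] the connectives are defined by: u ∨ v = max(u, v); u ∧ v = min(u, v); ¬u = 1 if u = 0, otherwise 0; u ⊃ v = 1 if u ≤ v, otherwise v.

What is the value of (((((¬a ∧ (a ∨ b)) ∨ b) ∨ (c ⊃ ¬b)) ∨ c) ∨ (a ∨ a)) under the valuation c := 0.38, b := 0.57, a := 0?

¬a: Gödel ¬ of 0 = 1 (operand is 0)
(a ∨ b) = max(0, 0.57) = 0.57
(¬a ∧ (a ∨ b)) = min(1, 0.57) = 0.57
((¬a ∧ (a ∨ b)) ∨ b) = max(0.57, 0.57) = 0.57
¬b: Gödel ¬ of 0.57 = 0 (operand ≠ 0)
(c ⊃ ¬b): 0.38 > 0, so result = 0
(((¬a ∧ (a ∨ b)) ∨ b) ∨ (c ⊃ ¬b)) = max(0.57, 0) = 0.57
((((¬a ∧ (a ∨ b)) ∨ b) ∨ (c ⊃ ¬b)) ∨ c) = max(0.57, 0.38) = 0.57
(a ∨ a) = max(0, 0) = 0
(((((¬a ∧ (a ∨ b)) ∨ b) ∨ (c ⊃ ¬b)) ∨ c) ∨ (a ∨ a)) = max(0.57, 0) = 0.57

0.57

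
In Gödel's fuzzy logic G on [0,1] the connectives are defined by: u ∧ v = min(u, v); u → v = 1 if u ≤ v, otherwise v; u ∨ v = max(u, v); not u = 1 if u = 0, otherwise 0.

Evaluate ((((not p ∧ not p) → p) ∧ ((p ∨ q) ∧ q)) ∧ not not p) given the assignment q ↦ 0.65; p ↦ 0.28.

not p: Gödel ¬ of 0.28 = 0 (operand ≠ 0)
not p: Gödel ¬ of 0.28 = 0 (operand ≠ 0)
(not p ∧ not p) = min(0, 0) = 0
((not p ∧ not p) → p): 0 ≤ 0.28, so result = 1
(p ∨ q) = max(0.28, 0.65) = 0.65
((p ∨ q) ∧ q) = min(0.65, 0.65) = 0.65
(((not p ∧ not p) → p) ∧ ((p ∨ q) ∧ q)) = min(1, 0.65) = 0.65
not p: Gödel ¬ of 0.28 = 0 (operand ≠ 0)
not not p: Gödel ¬ of 0 = 1 (operand is 0)
((((not p ∧ not p) → p) ∧ ((p ∨ q) ∧ q)) ∧ not not p) = min(0.65, 1) = 0.65

0.65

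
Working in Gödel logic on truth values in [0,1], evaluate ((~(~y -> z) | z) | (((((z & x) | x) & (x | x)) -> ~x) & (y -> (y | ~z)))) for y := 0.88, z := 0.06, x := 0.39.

~y: Gödel ¬ of 0.88 = 0 (operand ≠ 0)
(~y -> z): 0 ≤ 0.06, so result = 1
~(~y -> z): Gödel ¬ of 1 = 0 (operand ≠ 0)
(~(~y -> z) | z) = max(0, 0.06) = 0.06
(z & x) = min(0.06, 0.39) = 0.06
((z & x) | x) = max(0.06, 0.39) = 0.39
(x | x) = max(0.39, 0.39) = 0.39
(((z & x) | x) & (x | x)) = min(0.39, 0.39) = 0.39
~x: Gödel ¬ of 0.39 = 0 (operand ≠ 0)
((((z & x) | x) & (x | x)) -> ~x): 0.39 > 0, so result = 0
~z: Gödel ¬ of 0.06 = 0 (operand ≠ 0)
(y | ~z) = max(0.88, 0) = 0.88
(y -> (y | ~z)): 0.88 ≤ 0.88, so result = 1
(((((z & x) | x) & (x | x)) -> ~x) & (y -> (y | ~z))) = min(0, 1) = 0
((~(~y -> z) | z) | (((((z & x) | x) & (x | x)) -> ~x) & (y -> (y | ~z)))) = max(0.06, 0) = 0.06

0.06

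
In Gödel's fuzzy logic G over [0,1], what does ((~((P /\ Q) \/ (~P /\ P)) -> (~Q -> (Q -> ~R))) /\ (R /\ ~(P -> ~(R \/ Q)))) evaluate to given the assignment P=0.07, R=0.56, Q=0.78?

0.56

(P /\ Q) = min(0.07, 0.78) = 0.07
~P: Gödel ¬ of 0.07 = 0 (operand ≠ 0)
(~P /\ P) = min(0, 0.07) = 0
((P /\ Q) \/ (~P /\ P)) = max(0.07, 0) = 0.07
~((P /\ Q) \/ (~P /\ P)): Gödel ¬ of 0.07 = 0 (operand ≠ 0)
~Q: Gödel ¬ of 0.78 = 0 (operand ≠ 0)
~R: Gödel ¬ of 0.56 = 0 (operand ≠ 0)
(Q -> ~R): 0.78 > 0, so result = 0
(~Q -> (Q -> ~R)): 0 ≤ 0, so result = 1
(~((P /\ Q) \/ (~P /\ P)) -> (~Q -> (Q -> ~R))): 0 ≤ 1, so result = 1
(R \/ Q) = max(0.56, 0.78) = 0.78
~(R \/ Q): Gödel ¬ of 0.78 = 0 (operand ≠ 0)
(P -> ~(R \/ Q)): 0.07 > 0, so result = 0
~(P -> ~(R \/ Q)): Gödel ¬ of 0 = 1 (operand is 0)
(R /\ ~(P -> ~(R \/ Q))) = min(0.56, 1) = 0.56
((~((P /\ Q) \/ (~P /\ P)) -> (~Q -> (Q -> ~R))) /\ (R /\ ~(P -> ~(R \/ Q)))) = min(1, 0.56) = 0.56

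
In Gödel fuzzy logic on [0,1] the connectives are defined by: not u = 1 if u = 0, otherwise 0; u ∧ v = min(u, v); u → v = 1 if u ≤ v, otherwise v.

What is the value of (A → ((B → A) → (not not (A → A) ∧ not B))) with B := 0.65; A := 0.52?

(B → A): 0.65 > 0.52, so result = 0.52
(A → A): 0.52 ≤ 0.52, so result = 1
not (A → A): Gödel ¬ of 1 = 0 (operand ≠ 0)
not not (A → A): Gödel ¬ of 0 = 1 (operand is 0)
not B: Gödel ¬ of 0.65 = 0 (operand ≠ 0)
(not not (A → A) ∧ not B) = min(1, 0) = 0
((B → A) → (not not (A → A) ∧ not B)): 0.52 > 0, so result = 0
(A → ((B → A) → (not not (A → A) ∧ not B))): 0.52 > 0, so result = 0

0.00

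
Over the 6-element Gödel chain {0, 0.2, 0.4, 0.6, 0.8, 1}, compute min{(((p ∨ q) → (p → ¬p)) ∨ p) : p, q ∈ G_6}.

The minimum is attained at p = 0.2, q = 0:
  (p ∨ q) = max(0.2, 0) = 0.2
  ¬p: Gödel ¬ of 0.2 = 0 (operand ≠ 0)
  (p → ¬p): 0.2 > 0, so result = 0
  ((p ∨ q) → (p → ¬p)): 0.2 > 0, so result = 0
  (((p ∨ q) → (p → ¬p)) ∨ p) = max(0, 0.2) = 0.2
Checking all 36 assignments confirms none give a value below 0.20.

0.20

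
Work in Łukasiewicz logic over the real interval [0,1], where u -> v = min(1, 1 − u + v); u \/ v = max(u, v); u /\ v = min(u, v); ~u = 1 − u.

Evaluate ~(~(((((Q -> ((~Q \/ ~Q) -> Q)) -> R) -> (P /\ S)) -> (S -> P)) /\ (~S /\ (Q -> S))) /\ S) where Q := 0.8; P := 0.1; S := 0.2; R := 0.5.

~Q: Łukasiewicz ¬ gives 1 − 0.8 = 0.2
~Q: Łukasiewicz ¬ gives 1 − 0.8 = 0.2
(~Q \/ ~Q) = max(0.2, 0.2) = 0.2
((~Q \/ ~Q) -> Q): min(1, 1 − 0.2 + 0.8) = 1
(Q -> ((~Q \/ ~Q) -> Q)): min(1, 1 − 0.8 + 1) = 1
((Q -> ((~Q \/ ~Q) -> Q)) -> R): min(1, 1 − 1 + 0.5) = 0.5
(P /\ S) = min(0.1, 0.2) = 0.1
(((Q -> ((~Q \/ ~Q) -> Q)) -> R) -> (P /\ S)): min(1, 1 − 0.5 + 0.1) = 0.6
(S -> P): min(1, 1 − 0.2 + 0.1) = 0.9
((((Q -> ((~Q \/ ~Q) -> Q)) -> R) -> (P /\ S)) -> (S -> P)): min(1, 1 − 0.6 + 0.9) = 1
~S: Łukasiewicz ¬ gives 1 − 0.2 = 0.8
(Q -> S): min(1, 1 − 0.8 + 0.2) = 0.4
(~S /\ (Q -> S)) = min(0.8, 0.4) = 0.4
(((((Q -> ((~Q \/ ~Q) -> Q)) -> R) -> (P /\ S)) -> (S -> P)) /\ (~S /\ (Q -> S))) = min(1, 0.4) = 0.4
~(((((Q -> ((~Q \/ ~Q) -> Q)) -> R) -> (P /\ S)) -> (S -> P)) /\ (~S /\ (Q -> S))): Łukasiewicz ¬ gives 1 − 0.4 = 0.6
(~(((((Q -> ((~Q \/ ~Q) -> Q)) -> R) -> (P /\ S)) -> (S -> P)) /\ (~S /\ (Q -> S))) /\ S) = min(0.6, 0.2) = 0.2
~(~(((((Q -> ((~Q \/ ~Q) -> Q)) -> R) -> (P /\ S)) -> (S -> P)) /\ (~S /\ (Q -> S))) /\ S): Łukasiewicz ¬ gives 1 − 0.2 = 0.8

0.80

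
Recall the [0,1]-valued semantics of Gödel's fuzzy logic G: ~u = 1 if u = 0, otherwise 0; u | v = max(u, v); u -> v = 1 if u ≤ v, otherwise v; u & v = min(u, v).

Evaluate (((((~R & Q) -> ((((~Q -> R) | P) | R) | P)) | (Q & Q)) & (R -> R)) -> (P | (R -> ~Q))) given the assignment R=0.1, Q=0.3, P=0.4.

~R: Gödel ¬ of 0.1 = 0 (operand ≠ 0)
(~R & Q) = min(0, 0.3) = 0
~Q: Gödel ¬ of 0.3 = 0 (operand ≠ 0)
(~Q -> R): 0 ≤ 0.1, so result = 1
((~Q -> R) | P) = max(1, 0.4) = 1
(((~Q -> R) | P) | R) = max(1, 0.1) = 1
((((~Q -> R) | P) | R) | P) = max(1, 0.4) = 1
((~R & Q) -> ((((~Q -> R) | P) | R) | P)): 0 ≤ 1, so result = 1
(Q & Q) = min(0.3, 0.3) = 0.3
(((~R & Q) -> ((((~Q -> R) | P) | R) | P)) | (Q & Q)) = max(1, 0.3) = 1
(R -> R): 0.1 ≤ 0.1, so result = 1
((((~R & Q) -> ((((~Q -> R) | P) | R) | P)) | (Q & Q)) & (R -> R)) = min(1, 1) = 1
~Q: Gödel ¬ of 0.3 = 0 (operand ≠ 0)
(R -> ~Q): 0.1 > 0, so result = 0
(P | (R -> ~Q)) = max(0.4, 0) = 0.4
(((((~R & Q) -> ((((~Q -> R) | P) | R) | P)) | (Q & Q)) & (R -> R)) -> (P | (R -> ~Q))): 1 > 0.4, so result = 0.4

0.40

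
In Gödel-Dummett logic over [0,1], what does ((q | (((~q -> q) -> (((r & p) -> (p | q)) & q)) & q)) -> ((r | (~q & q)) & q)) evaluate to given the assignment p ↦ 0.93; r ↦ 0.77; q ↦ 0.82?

~q: Gödel ¬ of 0.82 = 0 (operand ≠ 0)
(~q -> q): 0 ≤ 0.82, so result = 1
(r & p) = min(0.77, 0.93) = 0.77
(p | q) = max(0.93, 0.82) = 0.93
((r & p) -> (p | q)): 0.77 ≤ 0.93, so result = 1
(((r & p) -> (p | q)) & q) = min(1, 0.82) = 0.82
((~q -> q) -> (((r & p) -> (p | q)) & q)): 1 > 0.82, so result = 0.82
(((~q -> q) -> (((r & p) -> (p | q)) & q)) & q) = min(0.82, 0.82) = 0.82
(q | (((~q -> q) -> (((r & p) -> (p | q)) & q)) & q)) = max(0.82, 0.82) = 0.82
~q: Gödel ¬ of 0.82 = 0 (operand ≠ 0)
(~q & q) = min(0, 0.82) = 0
(r | (~q & q)) = max(0.77, 0) = 0.77
((r | (~q & q)) & q) = min(0.77, 0.82) = 0.77
((q | (((~q -> q) -> (((r & p) -> (p | q)) & q)) & q)) -> ((r | (~q & q)) & q)): 0.82 > 0.77, so result = 0.77

0.77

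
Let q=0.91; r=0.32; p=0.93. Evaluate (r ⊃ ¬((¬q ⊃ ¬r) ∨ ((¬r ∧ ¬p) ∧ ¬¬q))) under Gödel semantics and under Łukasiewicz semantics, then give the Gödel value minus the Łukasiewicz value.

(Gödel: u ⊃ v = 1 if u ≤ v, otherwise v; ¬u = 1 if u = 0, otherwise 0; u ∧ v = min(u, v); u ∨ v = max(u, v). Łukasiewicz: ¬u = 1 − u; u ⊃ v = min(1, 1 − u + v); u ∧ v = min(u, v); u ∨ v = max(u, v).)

-0.68

Gödel evaluation:
  ¬q: Gödel ¬ of 0.91 = 0 (operand ≠ 0)
  ¬r: Gödel ¬ of 0.32 = 0 (operand ≠ 0)
  (¬q ⊃ ¬r): 0 ≤ 0, so result = 1
  ¬r: Gödel ¬ of 0.32 = 0 (operand ≠ 0)
  ¬p: Gödel ¬ of 0.93 = 0 (operand ≠ 0)
  (¬r ∧ ¬p) = min(0, 0) = 0
  ¬q: Gödel ¬ of 0.91 = 0 (operand ≠ 0)
  ¬¬q: Gödel ¬ of 0 = 1 (operand is 0)
  ((¬r ∧ ¬p) ∧ ¬¬q) = min(0, 1) = 0
  ((¬q ⊃ ¬r) ∨ ((¬r ∧ ¬p) ∧ ¬¬q)) = max(1, 0) = 1
  ¬((¬q ⊃ ¬r) ∨ ((¬r ∧ ¬p) ∧ ¬¬q)): Gödel ¬ of 1 = 0 (operand ≠ 0)
  (r ⊃ ¬((¬q ⊃ ¬r) ∨ ((¬r ∧ ¬p) ∧ ¬¬q))): 0.32 > 0, so result = 0
  Gödel value = 0
Łukasiewicz evaluation:
  ¬q: Łukasiewicz ¬ gives 1 − 0.91 = 0.09
  ¬r: Łukasiewicz ¬ gives 1 − 0.32 = 0.68
  (¬q ⊃ ¬r): min(1, 1 − 0.09 + 0.68) = 1
  ¬r: Łukasiewicz ¬ gives 1 − 0.32 = 0.68
  ¬p: Łukasiewicz ¬ gives 1 − 0.93 = 0.07
  (¬r ∧ ¬p) = min(0.68, 0.07) = 0.07
  ¬q: Łukasiewicz ¬ gives 1 − 0.91 = 0.09
  ¬¬q: Łukasiewicz ¬ gives 1 − 0.09 = 0.91
  ((¬r ∧ ¬p) ∧ ¬¬q) = min(0.07, 0.91) = 0.07
  ((¬q ⊃ ¬r) ∨ ((¬r ∧ ¬p) ∧ ¬¬q)) = max(1, 0.07) = 1
  ¬((¬q ⊃ ¬r) ∨ ((¬r ∧ ¬p) ∧ ¬¬q)): Łukasiewicz ¬ gives 1 − 1 = 0
  (r ⊃ ¬((¬q ⊃ ¬r) ∨ ((¬r ∧ ¬p) ∧ ¬¬q))): min(1, 1 − 0.32 + 0) = 0.68
  Łukasiewicz value = 0.68
Difference: 0 − 0.68 = -0.68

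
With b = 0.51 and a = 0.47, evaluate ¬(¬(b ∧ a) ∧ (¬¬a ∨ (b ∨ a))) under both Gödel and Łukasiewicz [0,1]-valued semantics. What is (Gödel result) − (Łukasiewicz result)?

Gödel evaluation:
  (b ∧ a) = min(0.51, 0.47) = 0.47
  ¬(b ∧ a): Gödel ¬ of 0.47 = 0 (operand ≠ 0)
  ¬a: Gödel ¬ of 0.47 = 0 (operand ≠ 0)
  ¬¬a: Gödel ¬ of 0 = 1 (operand is 0)
  (b ∨ a) = max(0.51, 0.47) = 0.51
  (¬¬a ∨ (b ∨ a)) = max(1, 0.51) = 1
  (¬(b ∧ a) ∧ (¬¬a ∨ (b ∨ a))) = min(0, 1) = 0
  ¬(¬(b ∧ a) ∧ (¬¬a ∨ (b ∨ a))): Gödel ¬ of 0 = 1 (operand is 0)
  Gödel value = 1
Łukasiewicz evaluation:
  (b ∧ a) = min(0.51, 0.47) = 0.47
  ¬(b ∧ a): Łukasiewicz ¬ gives 1 − 0.47 = 0.53
  ¬a: Łukasiewicz ¬ gives 1 − 0.47 = 0.53
  ¬¬a: Łukasiewicz ¬ gives 1 − 0.53 = 0.47
  (b ∨ a) = max(0.51, 0.47) = 0.51
  (¬¬a ∨ (b ∨ a)) = max(0.47, 0.51) = 0.51
  (¬(b ∧ a) ∧ (¬¬a ∨ (b ∨ a))) = min(0.53, 0.51) = 0.51
  ¬(¬(b ∧ a) ∧ (¬¬a ∨ (b ∨ a))): Łukasiewicz ¬ gives 1 − 0.51 = 0.49
  Łukasiewicz value = 0.49
Difference: 1 − 0.49 = 0.51

0.51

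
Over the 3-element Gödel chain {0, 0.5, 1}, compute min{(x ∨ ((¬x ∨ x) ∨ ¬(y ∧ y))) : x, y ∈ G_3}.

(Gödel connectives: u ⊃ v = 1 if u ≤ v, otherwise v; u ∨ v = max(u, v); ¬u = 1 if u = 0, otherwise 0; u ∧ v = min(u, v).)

The minimum is attained at x = 0.5, y = 0.5:
  ¬x: Gödel ¬ of 0.5 = 0 (operand ≠ 0)
  (¬x ∨ x) = max(0, 0.5) = 0.5
  (y ∧ y) = min(0.5, 0.5) = 0.5
  ¬(y ∧ y): Gödel ¬ of 0.5 = 0 (operand ≠ 0)
  ((¬x ∨ x) ∨ ¬(y ∧ y)) = max(0.5, 0) = 0.5
  (x ∨ ((¬x ∨ x) ∨ ¬(y ∧ y))) = max(0.5, 0.5) = 0.5
Checking all 9 assignments confirms none give a value below 0.50.

0.50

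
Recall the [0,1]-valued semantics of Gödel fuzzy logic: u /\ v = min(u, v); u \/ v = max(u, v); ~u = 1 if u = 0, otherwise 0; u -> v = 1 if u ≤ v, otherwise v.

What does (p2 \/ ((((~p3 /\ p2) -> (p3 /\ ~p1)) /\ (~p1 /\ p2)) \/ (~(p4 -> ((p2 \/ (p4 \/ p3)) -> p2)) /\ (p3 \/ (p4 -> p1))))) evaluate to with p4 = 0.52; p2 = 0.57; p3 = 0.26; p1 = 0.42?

~p3: Gödel ¬ of 0.26 = 0 (operand ≠ 0)
(~p3 /\ p2) = min(0, 0.57) = 0
~p1: Gödel ¬ of 0.42 = 0 (operand ≠ 0)
(p3 /\ ~p1) = min(0.26, 0) = 0
((~p3 /\ p2) -> (p3 /\ ~p1)): 0 ≤ 0, so result = 1
~p1: Gödel ¬ of 0.42 = 0 (operand ≠ 0)
(~p1 /\ p2) = min(0, 0.57) = 0
(((~p3 /\ p2) -> (p3 /\ ~p1)) /\ (~p1 /\ p2)) = min(1, 0) = 0
(p4 \/ p3) = max(0.52, 0.26) = 0.52
(p2 \/ (p4 \/ p3)) = max(0.57, 0.52) = 0.57
((p2 \/ (p4 \/ p3)) -> p2): 0.57 ≤ 0.57, so result = 1
(p4 -> ((p2 \/ (p4 \/ p3)) -> p2)): 0.52 ≤ 1, so result = 1
~(p4 -> ((p2 \/ (p4 \/ p3)) -> p2)): Gödel ¬ of 1 = 0 (operand ≠ 0)
(p4 -> p1): 0.52 > 0.42, so result = 0.42
(p3 \/ (p4 -> p1)) = max(0.26, 0.42) = 0.42
(~(p4 -> ((p2 \/ (p4 \/ p3)) -> p2)) /\ (p3 \/ (p4 -> p1))) = min(0, 0.42) = 0
((((~p3 /\ p2) -> (p3 /\ ~p1)) /\ (~p1 /\ p2)) \/ (~(p4 -> ((p2 \/ (p4 \/ p3)) -> p2)) /\ (p3 \/ (p4 -> p1)))) = max(0, 0) = 0
(p2 \/ ((((~p3 /\ p2) -> (p3 /\ ~p1)) /\ (~p1 /\ p2)) \/ (~(p4 -> ((p2 \/ (p4 \/ p3)) -> p2)) /\ (p3 \/ (p4 -> p1))))) = max(0.57, 0) = 0.57

0.57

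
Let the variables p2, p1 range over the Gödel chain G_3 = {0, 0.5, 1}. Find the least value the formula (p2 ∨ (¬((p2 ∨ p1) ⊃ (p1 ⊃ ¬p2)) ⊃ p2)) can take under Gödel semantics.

The minimum is attained at p2 = 0.5, p1 = 0.5:
  (p2 ∨ p1) = max(0.5, 0.5) = 0.5
  ¬p2: Gödel ¬ of 0.5 = 0 (operand ≠ 0)
  (p1 ⊃ ¬p2): 0.5 > 0, so result = 0
  ((p2 ∨ p1) ⊃ (p1 ⊃ ¬p2)): 0.5 > 0, so result = 0
  ¬((p2 ∨ p1) ⊃ (p1 ⊃ ¬p2)): Gödel ¬ of 0 = 1 (operand is 0)
  (¬((p2 ∨ p1) ⊃ (p1 ⊃ ¬p2)) ⊃ p2): 1 > 0.5, so result = 0.5
  (p2 ∨ (¬((p2 ∨ p1) ⊃ (p1 ⊃ ¬p2)) ⊃ p2)) = max(0.5, 0.5) = 0.5
Checking all 9 assignments confirms none give a value below 0.50.

0.50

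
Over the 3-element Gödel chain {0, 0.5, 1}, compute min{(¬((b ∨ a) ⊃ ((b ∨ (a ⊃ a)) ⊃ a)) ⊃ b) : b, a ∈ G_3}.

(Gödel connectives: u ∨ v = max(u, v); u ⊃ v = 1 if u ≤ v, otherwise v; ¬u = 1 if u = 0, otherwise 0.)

0.50

The minimum is attained at b = 0.5, a = 0:
  (b ∨ a) = max(0.5, 0) = 0.5
  (a ⊃ a): 0 ≤ 0, so result = 1
  (b ∨ (a ⊃ a)) = max(0.5, 1) = 1
  ((b ∨ (a ⊃ a)) ⊃ a): 1 > 0, so result = 0
  ((b ∨ a) ⊃ ((b ∨ (a ⊃ a)) ⊃ a)): 0.5 > 0, so result = 0
  ¬((b ∨ a) ⊃ ((b ∨ (a ⊃ a)) ⊃ a)): Gödel ¬ of 0 = 1 (operand is 0)
  (¬((b ∨ a) ⊃ ((b ∨ (a ⊃ a)) ⊃ a)) ⊃ b): 1 > 0.5, so result = 0.5
Checking all 9 assignments confirms none give a value below 0.50.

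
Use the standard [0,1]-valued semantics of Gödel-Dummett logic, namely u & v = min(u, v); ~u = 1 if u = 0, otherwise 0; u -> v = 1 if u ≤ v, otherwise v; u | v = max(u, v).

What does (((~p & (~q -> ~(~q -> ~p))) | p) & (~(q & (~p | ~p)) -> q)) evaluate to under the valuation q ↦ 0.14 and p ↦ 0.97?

~p: Gödel ¬ of 0.97 = 0 (operand ≠ 0)
~q: Gödel ¬ of 0.14 = 0 (operand ≠ 0)
~q: Gödel ¬ of 0.14 = 0 (operand ≠ 0)
~p: Gödel ¬ of 0.97 = 0 (operand ≠ 0)
(~q -> ~p): 0 ≤ 0, so result = 1
~(~q -> ~p): Gödel ¬ of 1 = 0 (operand ≠ 0)
(~q -> ~(~q -> ~p)): 0 ≤ 0, so result = 1
(~p & (~q -> ~(~q -> ~p))) = min(0, 1) = 0
((~p & (~q -> ~(~q -> ~p))) | p) = max(0, 0.97) = 0.97
~p: Gödel ¬ of 0.97 = 0 (operand ≠ 0)
~p: Gödel ¬ of 0.97 = 0 (operand ≠ 0)
(~p | ~p) = max(0, 0) = 0
(q & (~p | ~p)) = min(0.14, 0) = 0
~(q & (~p | ~p)): Gödel ¬ of 0 = 1 (operand is 0)
(~(q & (~p | ~p)) -> q): 1 > 0.14, so result = 0.14
(((~p & (~q -> ~(~q -> ~p))) | p) & (~(q & (~p | ~p)) -> q)) = min(0.97, 0.14) = 0.14

0.14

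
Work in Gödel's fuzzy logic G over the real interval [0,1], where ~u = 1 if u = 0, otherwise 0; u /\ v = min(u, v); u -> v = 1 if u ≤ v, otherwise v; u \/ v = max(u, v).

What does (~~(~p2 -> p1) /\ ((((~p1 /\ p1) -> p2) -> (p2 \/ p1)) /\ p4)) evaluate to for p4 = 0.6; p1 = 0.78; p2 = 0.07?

0.60

~p2: Gödel ¬ of 0.07 = 0 (operand ≠ 0)
(~p2 -> p1): 0 ≤ 0.78, so result = 1
~(~p2 -> p1): Gödel ¬ of 1 = 0 (operand ≠ 0)
~~(~p2 -> p1): Gödel ¬ of 0 = 1 (operand is 0)
~p1: Gödel ¬ of 0.78 = 0 (operand ≠ 0)
(~p1 /\ p1) = min(0, 0.78) = 0
((~p1 /\ p1) -> p2): 0 ≤ 0.07, so result = 1
(p2 \/ p1) = max(0.07, 0.78) = 0.78
(((~p1 /\ p1) -> p2) -> (p2 \/ p1)): 1 > 0.78, so result = 0.78
((((~p1 /\ p1) -> p2) -> (p2 \/ p1)) /\ p4) = min(0.78, 0.6) = 0.6
(~~(~p2 -> p1) /\ ((((~p1 /\ p1) -> p2) -> (p2 \/ p1)) /\ p4)) = min(1, 0.6) = 0.6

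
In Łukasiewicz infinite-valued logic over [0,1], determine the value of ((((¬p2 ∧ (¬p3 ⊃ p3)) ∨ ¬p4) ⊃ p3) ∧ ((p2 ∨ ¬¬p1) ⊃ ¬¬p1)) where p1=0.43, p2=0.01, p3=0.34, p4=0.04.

0.38

¬p2: Łukasiewicz ¬ gives 1 − 0.01 = 0.99
¬p3: Łukasiewicz ¬ gives 1 − 0.34 = 0.66
(¬p3 ⊃ p3): min(1, 1 − 0.66 + 0.34) = 0.68
(¬p2 ∧ (¬p3 ⊃ p3)) = min(0.99, 0.68) = 0.68
¬p4: Łukasiewicz ¬ gives 1 − 0.04 = 0.96
((¬p2 ∧ (¬p3 ⊃ p3)) ∨ ¬p4) = max(0.68, 0.96) = 0.96
(((¬p2 ∧ (¬p3 ⊃ p3)) ∨ ¬p4) ⊃ p3): min(1, 1 − 0.96 + 0.34) = 0.38
¬p1: Łukasiewicz ¬ gives 1 − 0.43 = 0.57
¬¬p1: Łukasiewicz ¬ gives 1 − 0.57 = 0.43
(p2 ∨ ¬¬p1) = max(0.01, 0.43) = 0.43
¬p1: Łukasiewicz ¬ gives 1 − 0.43 = 0.57
¬¬p1: Łukasiewicz ¬ gives 1 − 0.57 = 0.43
((p2 ∨ ¬¬p1) ⊃ ¬¬p1): min(1, 1 − 0.43 + 0.43) = 1
((((¬p2 ∧ (¬p3 ⊃ p3)) ∨ ¬p4) ⊃ p3) ∧ ((p2 ∨ ¬¬p1) ⊃ ¬¬p1)) = min(0.38, 1) = 0.38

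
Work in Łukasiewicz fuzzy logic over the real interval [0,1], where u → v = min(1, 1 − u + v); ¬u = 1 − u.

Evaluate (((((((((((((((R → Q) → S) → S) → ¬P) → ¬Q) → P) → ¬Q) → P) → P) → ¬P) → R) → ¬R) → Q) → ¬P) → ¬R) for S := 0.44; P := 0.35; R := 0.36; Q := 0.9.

0.89

(R → Q): min(1, 1 − 0.36 + 0.9) = 1
((R → Q) → S): min(1, 1 − 1 + 0.44) = 0.44
(((R → Q) → S) → S): min(1, 1 − 0.44 + 0.44) = 1
¬P: Łukasiewicz ¬ gives 1 − 0.35 = 0.65
((((R → Q) → S) → S) → ¬P): min(1, 1 − 1 + 0.65) = 0.65
¬Q: Łukasiewicz ¬ gives 1 − 0.9 = 0.1
(((((R → Q) → S) → S) → ¬P) → ¬Q): min(1, 1 − 0.65 + 0.1) = 0.45
((((((R → Q) → S) → S) → ¬P) → ¬Q) → P): min(1, 1 − 0.45 + 0.35) = 0.9
¬Q: Łukasiewicz ¬ gives 1 − 0.9 = 0.1
(((((((R → Q) → S) → S) → ¬P) → ¬Q) → P) → ¬Q): min(1, 1 − 0.9 + 0.1) = 0.2
((((((((R → Q) → S) → S) → ¬P) → ¬Q) → P) → ¬Q) → P): min(1, 1 − 0.2 + 0.35) = 1
(((((((((R → Q) → S) → S) → ¬P) → ¬Q) → P) → ¬Q) → P) → P): min(1, 1 − 1 + 0.35) = 0.35
¬P: Łukasiewicz ¬ gives 1 − 0.35 = 0.65
((((((((((R → Q) → S) → S) → ¬P) → ¬Q) → P) → ¬Q) → P) → P) → ¬P): min(1, 1 − 0.35 + 0.65) = 1
(((((((((((R → Q) → S) → S) → ¬P) → ¬Q) → P) → ¬Q) → P) → P) → ¬P) → R): min(1, 1 − 1 + 0.36) = 0.36
¬R: Łukasiewicz ¬ gives 1 − 0.36 = 0.64
((((((((((((R → Q) → S) → S) → ¬P) → ¬Q) → P) → ¬Q) → P) → P) → ¬P) → R) → ¬R): min(1, 1 − 0.36 + 0.64) = 1
(((((((((((((R → Q) → S) → S) → ¬P) → ¬Q) → P) → ¬Q) → P) → P) → ¬P) → R) → ¬R) → Q): min(1, 1 − 1 + 0.9) = 0.9
¬P: Łukasiewicz ¬ gives 1 − 0.35 = 0.65
((((((((((((((R → Q) → S) → S) → ¬P) → ¬Q) → P) → ¬Q) → P) → P) → ¬P) → R) → ¬R) → Q) → ¬P): min(1, 1 − 0.9 + 0.65) = 0.75
¬R: Łukasiewicz ¬ gives 1 − 0.36 = 0.64
(((((((((((((((R → Q) → S) → S) → ¬P) → ¬Q) → P) → ¬Q) → P) → P) → ¬P) → R) → ¬R) → Q) → ¬P) → ¬R): min(1, 1 − 0.75 + 0.64) = 0.89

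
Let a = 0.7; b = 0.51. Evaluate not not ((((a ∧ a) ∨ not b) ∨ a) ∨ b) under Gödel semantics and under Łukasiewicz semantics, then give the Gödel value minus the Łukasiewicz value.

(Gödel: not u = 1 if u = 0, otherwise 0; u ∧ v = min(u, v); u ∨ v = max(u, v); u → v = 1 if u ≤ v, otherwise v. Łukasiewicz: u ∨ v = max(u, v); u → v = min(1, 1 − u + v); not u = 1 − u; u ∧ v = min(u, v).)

0.30

Gödel evaluation:
  (a ∧ a) = min(0.7, 0.7) = 0.7
  not b: Gödel ¬ of 0.51 = 0 (operand ≠ 0)
  ((a ∧ a) ∨ not b) = max(0.7, 0) = 0.7
  (((a ∧ a) ∨ not b) ∨ a) = max(0.7, 0.7) = 0.7
  ((((a ∧ a) ∨ not b) ∨ a) ∨ b) = max(0.7, 0.51) = 0.7
  not ((((a ∧ a) ∨ not b) ∨ a) ∨ b): Gödel ¬ of 0.7 = 0 (operand ≠ 0)
  not not ((((a ∧ a) ∨ not b) ∨ a) ∨ b): Gödel ¬ of 0 = 1 (operand is 0)
  Gödel value = 1
Łukasiewicz evaluation:
  (a ∧ a) = min(0.7, 0.7) = 0.7
  not b: Łukasiewicz ¬ gives 1 − 0.51 = 0.49
  ((a ∧ a) ∨ not b) = max(0.7, 0.49) = 0.7
  (((a ∧ a) ∨ not b) ∨ a) = max(0.7, 0.7) = 0.7
  ((((a ∧ a) ∨ not b) ∨ a) ∨ b) = max(0.7, 0.51) = 0.7
  not ((((a ∧ a) ∨ not b) ∨ a) ∨ b): Łukasiewicz ¬ gives 1 − 0.7 = 0.3
  not not ((((a ∧ a) ∨ not b) ∨ a) ∨ b): Łukasiewicz ¬ gives 1 − 0.3 = 0.7
  Łukasiewicz value = 0.7
Difference: 1 − 0.7 = 0.30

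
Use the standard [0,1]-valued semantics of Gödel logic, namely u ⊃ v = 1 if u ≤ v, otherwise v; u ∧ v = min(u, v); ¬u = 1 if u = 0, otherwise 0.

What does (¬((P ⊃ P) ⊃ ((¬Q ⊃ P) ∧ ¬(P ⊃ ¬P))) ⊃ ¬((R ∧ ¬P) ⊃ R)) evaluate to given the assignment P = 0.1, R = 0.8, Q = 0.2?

(P ⊃ P): 0.1 ≤ 0.1, so result = 1
¬Q: Gödel ¬ of 0.2 = 0 (operand ≠ 0)
(¬Q ⊃ P): 0 ≤ 0.1, so result = 1
¬P: Gödel ¬ of 0.1 = 0 (operand ≠ 0)
(P ⊃ ¬P): 0.1 > 0, so result = 0
¬(P ⊃ ¬P): Gödel ¬ of 0 = 1 (operand is 0)
((¬Q ⊃ P) ∧ ¬(P ⊃ ¬P)) = min(1, 1) = 1
((P ⊃ P) ⊃ ((¬Q ⊃ P) ∧ ¬(P ⊃ ¬P))): 1 ≤ 1, so result = 1
¬((P ⊃ P) ⊃ ((¬Q ⊃ P) ∧ ¬(P ⊃ ¬P))): Gödel ¬ of 1 = 0 (operand ≠ 0)
¬P: Gödel ¬ of 0.1 = 0 (operand ≠ 0)
(R ∧ ¬P) = min(0.8, 0) = 0
((R ∧ ¬P) ⊃ R): 0 ≤ 0.8, so result = 1
¬((R ∧ ¬P) ⊃ R): Gödel ¬ of 1 = 0 (operand ≠ 0)
(¬((P ⊃ P) ⊃ ((¬Q ⊃ P) ∧ ¬(P ⊃ ¬P))) ⊃ ¬((R ∧ ¬P) ⊃ R)): 0 ≤ 0, so result = 1

1.00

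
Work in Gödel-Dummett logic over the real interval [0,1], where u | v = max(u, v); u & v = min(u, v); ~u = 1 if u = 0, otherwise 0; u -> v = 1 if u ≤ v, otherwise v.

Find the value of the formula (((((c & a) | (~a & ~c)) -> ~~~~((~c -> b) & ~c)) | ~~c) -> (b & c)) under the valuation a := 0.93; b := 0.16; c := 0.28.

(c & a) = min(0.28, 0.93) = 0.28
~a: Gödel ¬ of 0.93 = 0 (operand ≠ 0)
~c: Gödel ¬ of 0.28 = 0 (operand ≠ 0)
(~a & ~c) = min(0, 0) = 0
((c & a) | (~a & ~c)) = max(0.28, 0) = 0.28
~c: Gödel ¬ of 0.28 = 0 (operand ≠ 0)
(~c -> b): 0 ≤ 0.16, so result = 1
~c: Gödel ¬ of 0.28 = 0 (operand ≠ 0)
((~c -> b) & ~c) = min(1, 0) = 0
~((~c -> b) & ~c): Gödel ¬ of 0 = 1 (operand is 0)
~~((~c -> b) & ~c): Gödel ¬ of 1 = 0 (operand ≠ 0)
~~~((~c -> b) & ~c): Gödel ¬ of 0 = 1 (operand is 0)
~~~~((~c -> b) & ~c): Gödel ¬ of 1 = 0 (operand ≠ 0)
(((c & a) | (~a & ~c)) -> ~~~~((~c -> b) & ~c)): 0.28 > 0, so result = 0
~c: Gödel ¬ of 0.28 = 0 (operand ≠ 0)
~~c: Gödel ¬ of 0 = 1 (operand is 0)
((((c & a) | (~a & ~c)) -> ~~~~((~c -> b) & ~c)) | ~~c) = max(0, 1) = 1
(b & c) = min(0.16, 0.28) = 0.16
(((((c & a) | (~a & ~c)) -> ~~~~((~c -> b) & ~c)) | ~~c) -> (b & c)): 1 > 0.16, so result = 0.16

0.16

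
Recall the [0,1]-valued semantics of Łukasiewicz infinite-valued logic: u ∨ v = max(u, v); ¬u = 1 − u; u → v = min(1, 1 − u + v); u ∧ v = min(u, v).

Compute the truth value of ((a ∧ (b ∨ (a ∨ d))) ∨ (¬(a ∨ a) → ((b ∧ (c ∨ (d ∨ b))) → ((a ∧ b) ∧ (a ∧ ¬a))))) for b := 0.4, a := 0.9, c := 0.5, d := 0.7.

(a ∨ d) = max(0.9, 0.7) = 0.9
(b ∨ (a ∨ d)) = max(0.4, 0.9) = 0.9
(a ∧ (b ∨ (a ∨ d))) = min(0.9, 0.9) = 0.9
(a ∨ a) = max(0.9, 0.9) = 0.9
¬(a ∨ a): Łukasiewicz ¬ gives 1 − 0.9 = 0.1
(d ∨ b) = max(0.7, 0.4) = 0.7
(c ∨ (d ∨ b)) = max(0.5, 0.7) = 0.7
(b ∧ (c ∨ (d ∨ b))) = min(0.4, 0.7) = 0.4
(a ∧ b) = min(0.9, 0.4) = 0.4
¬a: Łukasiewicz ¬ gives 1 − 0.9 = 0.1
(a ∧ ¬a) = min(0.9, 0.1) = 0.1
((a ∧ b) ∧ (a ∧ ¬a)) = min(0.4, 0.1) = 0.1
((b ∧ (c ∨ (d ∨ b))) → ((a ∧ b) ∧ (a ∧ ¬a))): min(1, 1 − 0.4 + 0.1) = 0.7
(¬(a ∨ a) → ((b ∧ (c ∨ (d ∨ b))) → ((a ∧ b) ∧ (a ∧ ¬a)))): min(1, 1 − 0.1 + 0.7) = 1
((a ∧ (b ∨ (a ∨ d))) ∨ (¬(a ∨ a) → ((b ∧ (c ∨ (d ∨ b))) → ((a ∧ b) ∧ (a ∧ ¬a))))) = max(0.9, 1) = 1

1.00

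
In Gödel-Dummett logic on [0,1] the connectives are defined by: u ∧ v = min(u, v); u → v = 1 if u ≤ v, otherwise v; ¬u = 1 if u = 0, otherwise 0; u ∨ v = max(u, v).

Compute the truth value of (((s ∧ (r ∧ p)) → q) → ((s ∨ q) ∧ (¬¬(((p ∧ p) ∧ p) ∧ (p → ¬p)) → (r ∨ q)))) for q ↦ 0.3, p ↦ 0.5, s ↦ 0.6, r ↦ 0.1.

0.60

(r ∧ p) = min(0.1, 0.5) = 0.1
(s ∧ (r ∧ p)) = min(0.6, 0.1) = 0.1
((s ∧ (r ∧ p)) → q): 0.1 ≤ 0.3, so result = 1
(s ∨ q) = max(0.6, 0.3) = 0.6
(p ∧ p) = min(0.5, 0.5) = 0.5
((p ∧ p) ∧ p) = min(0.5, 0.5) = 0.5
¬p: Gödel ¬ of 0.5 = 0 (operand ≠ 0)
(p → ¬p): 0.5 > 0, so result = 0
(((p ∧ p) ∧ p) ∧ (p → ¬p)) = min(0.5, 0) = 0
¬(((p ∧ p) ∧ p) ∧ (p → ¬p)): Gödel ¬ of 0 = 1 (operand is 0)
¬¬(((p ∧ p) ∧ p) ∧ (p → ¬p)): Gödel ¬ of 1 = 0 (operand ≠ 0)
(r ∨ q) = max(0.1, 0.3) = 0.3
(¬¬(((p ∧ p) ∧ p) ∧ (p → ¬p)) → (r ∨ q)): 0 ≤ 0.3, so result = 1
((s ∨ q) ∧ (¬¬(((p ∧ p) ∧ p) ∧ (p → ¬p)) → (r ∨ q))) = min(0.6, 1) = 0.6
(((s ∧ (r ∧ p)) → q) → ((s ∨ q) ∧ (¬¬(((p ∧ p) ∧ p) ∧ (p → ¬p)) → (r ∨ q)))): 1 > 0.6, so result = 0.6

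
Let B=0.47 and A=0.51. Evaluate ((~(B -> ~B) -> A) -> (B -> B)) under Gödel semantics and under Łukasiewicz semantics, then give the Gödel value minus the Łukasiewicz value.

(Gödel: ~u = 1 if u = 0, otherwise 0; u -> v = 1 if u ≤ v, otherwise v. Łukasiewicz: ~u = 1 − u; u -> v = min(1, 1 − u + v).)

0.00

Gödel evaluation:
  ~B: Gödel ¬ of 0.47 = 0 (operand ≠ 0)
  (B -> ~B): 0.47 > 0, so result = 0
  ~(B -> ~B): Gödel ¬ of 0 = 1 (operand is 0)
  (~(B -> ~B) -> A): 1 > 0.51, so result = 0.51
  (B -> B): 0.47 ≤ 0.47, so result = 1
  ((~(B -> ~B) -> A) -> (B -> B)): 0.51 ≤ 1, so result = 1
  Gödel value = 1
Łukasiewicz evaluation:
  ~B: Łukasiewicz ¬ gives 1 − 0.47 = 0.53
  (B -> ~B): min(1, 1 − 0.47 + 0.53) = 1
  ~(B -> ~B): Łukasiewicz ¬ gives 1 − 1 = 0
  (~(B -> ~B) -> A): min(1, 1 − 0 + 0.51) = 1
  (B -> B): min(1, 1 − 0.47 + 0.47) = 1
  ((~(B -> ~B) -> A) -> (B -> B)): min(1, 1 − 1 + 1) = 1
  Łukasiewicz value = 1
Difference: 1 − 1 = 0.00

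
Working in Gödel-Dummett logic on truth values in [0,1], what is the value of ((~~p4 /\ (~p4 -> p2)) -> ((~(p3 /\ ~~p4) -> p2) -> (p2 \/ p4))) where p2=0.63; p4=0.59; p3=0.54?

~p4: Gödel ¬ of 0.59 = 0 (operand ≠ 0)
~~p4: Gödel ¬ of 0 = 1 (operand is 0)
~p4: Gödel ¬ of 0.59 = 0 (operand ≠ 0)
(~p4 -> p2): 0 ≤ 0.63, so result = 1
(~~p4 /\ (~p4 -> p2)) = min(1, 1) = 1
~p4: Gödel ¬ of 0.59 = 0 (operand ≠ 0)
~~p4: Gödel ¬ of 0 = 1 (operand is 0)
(p3 /\ ~~p4) = min(0.54, 1) = 0.54
~(p3 /\ ~~p4): Gödel ¬ of 0.54 = 0 (operand ≠ 0)
(~(p3 /\ ~~p4) -> p2): 0 ≤ 0.63, so result = 1
(p2 \/ p4) = max(0.63, 0.59) = 0.63
((~(p3 /\ ~~p4) -> p2) -> (p2 \/ p4)): 1 > 0.63, so result = 0.63
((~~p4 /\ (~p4 -> p2)) -> ((~(p3 /\ ~~p4) -> p2) -> (p2 \/ p4))): 1 > 0.63, so result = 0.63

0.63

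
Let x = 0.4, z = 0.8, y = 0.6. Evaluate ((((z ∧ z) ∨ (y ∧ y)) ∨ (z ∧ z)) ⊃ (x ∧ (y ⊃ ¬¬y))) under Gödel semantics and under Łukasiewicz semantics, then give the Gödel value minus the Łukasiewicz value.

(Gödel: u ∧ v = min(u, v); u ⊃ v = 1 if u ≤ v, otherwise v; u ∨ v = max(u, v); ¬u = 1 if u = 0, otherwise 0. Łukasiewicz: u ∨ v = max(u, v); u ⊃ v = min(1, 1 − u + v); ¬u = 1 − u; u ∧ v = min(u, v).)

Gödel evaluation:
  (z ∧ z) = min(0.8, 0.8) = 0.8
  (y ∧ y) = min(0.6, 0.6) = 0.6
  ((z ∧ z) ∨ (y ∧ y)) = max(0.8, 0.6) = 0.8
  (z ∧ z) = min(0.8, 0.8) = 0.8
  (((z ∧ z) ∨ (y ∧ y)) ∨ (z ∧ z)) = max(0.8, 0.8) = 0.8
  ¬y: Gödel ¬ of 0.6 = 0 (operand ≠ 0)
  ¬¬y: Gödel ¬ of 0 = 1 (operand is 0)
  (y ⊃ ¬¬y): 0.6 ≤ 1, so result = 1
  (x ∧ (y ⊃ ¬¬y)) = min(0.4, 1) = 0.4
  ((((z ∧ z) ∨ (y ∧ y)) ∨ (z ∧ z)) ⊃ (x ∧ (y ⊃ ¬¬y))): 0.8 > 0.4, so result = 0.4
  Gödel value = 0.4
Łukasiewicz evaluation:
  (z ∧ z) = min(0.8, 0.8) = 0.8
  (y ∧ y) = min(0.6, 0.6) = 0.6
  ((z ∧ z) ∨ (y ∧ y)) = max(0.8, 0.6) = 0.8
  (z ∧ z) = min(0.8, 0.8) = 0.8
  (((z ∧ z) ∨ (y ∧ y)) ∨ (z ∧ z)) = max(0.8, 0.8) = 0.8
  ¬y: Łukasiewicz ¬ gives 1 − 0.6 = 0.4
  ¬¬y: Łukasiewicz ¬ gives 1 − 0.4 = 0.6
  (y ⊃ ¬¬y): min(1, 1 − 0.6 + 0.6) = 1
  (x ∧ (y ⊃ ¬¬y)) = min(0.4, 1) = 0.4
  ((((z ∧ z) ∨ (y ∧ y)) ∨ (z ∧ z)) ⊃ (x ∧ (y ⊃ ¬¬y))): min(1, 1 − 0.8 + 0.4) = 0.6
  Łukasiewicz value = 0.6
Difference: 0.4 − 0.6 = -0.20

-0.20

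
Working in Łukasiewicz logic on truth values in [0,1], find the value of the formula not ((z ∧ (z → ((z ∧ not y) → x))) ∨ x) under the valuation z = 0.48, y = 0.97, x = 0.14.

not y: Łukasiewicz ¬ gives 1 − 0.97 = 0.03
(z ∧ not y) = min(0.48, 0.03) = 0.03
((z ∧ not y) → x): min(1, 1 − 0.03 + 0.14) = 1
(z → ((z ∧ not y) → x)): min(1, 1 − 0.48 + 1) = 1
(z ∧ (z → ((z ∧ not y) → x))) = min(0.48, 1) = 0.48
((z ∧ (z → ((z ∧ not y) → x))) ∨ x) = max(0.48, 0.14) = 0.48
not ((z ∧ (z → ((z ∧ not y) → x))) ∨ x): Łukasiewicz ¬ gives 1 − 0.48 = 0.52

0.52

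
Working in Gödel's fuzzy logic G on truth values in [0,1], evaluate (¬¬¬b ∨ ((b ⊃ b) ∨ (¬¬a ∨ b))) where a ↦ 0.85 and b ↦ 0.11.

¬b: Gödel ¬ of 0.11 = 0 (operand ≠ 0)
¬¬b: Gödel ¬ of 0 = 1 (operand is 0)
¬¬¬b: Gödel ¬ of 1 = 0 (operand ≠ 0)
(b ⊃ b): 0.11 ≤ 0.11, so result = 1
¬a: Gödel ¬ of 0.85 = 0 (operand ≠ 0)
¬¬a: Gödel ¬ of 0 = 1 (operand is 0)
(¬¬a ∨ b) = max(1, 0.11) = 1
((b ⊃ b) ∨ (¬¬a ∨ b)) = max(1, 1) = 1
(¬¬¬b ∨ ((b ⊃ b) ∨ (¬¬a ∨ b))) = max(0, 1) = 1

1.00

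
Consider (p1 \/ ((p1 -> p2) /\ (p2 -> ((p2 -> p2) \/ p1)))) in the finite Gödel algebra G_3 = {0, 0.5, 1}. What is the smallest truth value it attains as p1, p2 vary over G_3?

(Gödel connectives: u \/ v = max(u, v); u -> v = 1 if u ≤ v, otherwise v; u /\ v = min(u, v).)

The minimum is attained at p1 = 0.5, p2 = 0:
  (p1 -> p2): 0.5 > 0, so result = 0
  (p2 -> p2): 0 ≤ 0, so result = 1
  ((p2 -> p2) \/ p1) = max(1, 0.5) = 1
  (p2 -> ((p2 -> p2) \/ p1)): 0 ≤ 1, so result = 1
  ((p1 -> p2) /\ (p2 -> ((p2 -> p2) \/ p1))) = min(0, 1) = 0
  (p1 \/ ((p1 -> p2) /\ (p2 -> ((p2 -> p2) \/ p1)))) = max(0.5, 0) = 0.5
Checking all 9 assignments confirms none give a value below 0.50.

0.50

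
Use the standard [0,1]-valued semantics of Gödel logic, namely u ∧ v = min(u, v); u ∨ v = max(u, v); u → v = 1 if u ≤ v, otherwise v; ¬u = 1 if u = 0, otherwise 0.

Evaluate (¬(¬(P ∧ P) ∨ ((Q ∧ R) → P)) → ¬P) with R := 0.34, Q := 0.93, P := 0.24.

(P ∧ P) = min(0.24, 0.24) = 0.24
¬(P ∧ P): Gödel ¬ of 0.24 = 0 (operand ≠ 0)
(Q ∧ R) = min(0.93, 0.34) = 0.34
((Q ∧ R) → P): 0.34 > 0.24, so result = 0.24
(¬(P ∧ P) ∨ ((Q ∧ R) → P)) = max(0, 0.24) = 0.24
¬(¬(P ∧ P) ∨ ((Q ∧ R) → P)): Gödel ¬ of 0.24 = 0 (operand ≠ 0)
¬P: Gödel ¬ of 0.24 = 0 (operand ≠ 0)
(¬(¬(P ∧ P) ∨ ((Q ∧ R) → P)) → ¬P): 0 ≤ 0, so result = 1

1.00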